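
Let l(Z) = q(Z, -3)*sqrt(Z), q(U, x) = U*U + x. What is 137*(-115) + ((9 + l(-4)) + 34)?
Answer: -15712 + 26*I ≈ -15712.0 + 26.0*I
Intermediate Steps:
q(U, x) = x + U**2 (q(U, x) = U**2 + x = x + U**2)
l(Z) = sqrt(Z)*(-3 + Z**2) (l(Z) = (-3 + Z**2)*sqrt(Z) = sqrt(Z)*(-3 + Z**2))
137*(-115) + ((9 + l(-4)) + 34) = 137*(-115) + ((9 + sqrt(-4)*(-3 + (-4)**2)) + 34) = -15755 + ((9 + (2*I)*(-3 + 16)) + 34) = -15755 + ((9 + (2*I)*13) + 34) = -15755 + ((9 + 26*I) + 34) = -15755 + (43 + 26*I) = -15712 + 26*I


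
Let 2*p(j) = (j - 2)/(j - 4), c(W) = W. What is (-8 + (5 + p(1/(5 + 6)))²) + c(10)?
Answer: 218193/7396 ≈ 29.501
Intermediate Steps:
p(j) = (-2 + j)/(2*(-4 + j)) (p(j) = ((j - 2)/(j - 4))/2 = ((-2 + j)/(-4 + j))/2 = (-2 + j)/(2*(-4 + j)))
(-8 + (5 + p(1/(5 + 6)))²) + c(10) = (-8 + (5 + (-2 + 1/(5 + 6))/(2*(-4 + 1/(5 + 6))))²) + 10 = (-8 + (5 + (-2 + 1/11)/(2*(-4 + 1/11)))²) + 10 = (-8 + (5 + (½)*(-21/11)/(-43/11))²) + 10 = (-8 + (5 + (½)*(-11/43)*(-21/11))²) + 10 = (-8 + (5 + 21/86)²) + 10 = (-8 + (451/86)²) + 10 = (-8 + 203401/7396) + 10 = 144233/7396 + 10 = 218193/7396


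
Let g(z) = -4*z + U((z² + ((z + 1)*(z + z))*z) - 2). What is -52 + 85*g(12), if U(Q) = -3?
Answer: -4387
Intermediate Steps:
g(z) = -3 - 4*z (g(z) = -4*z - 3 = -3 - 4*z)
-52 + 85*g(12) = -52 + 85*(-3 - 4*12) = -52 + 85*(-3 - 48) = -52 + 85*(-51) = -52 - 4335 = -4387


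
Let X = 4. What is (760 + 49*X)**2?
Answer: 913936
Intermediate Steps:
(760 + 49*X)**2 = (760 + 49*4)**2 = (760 + 196)**2 = 956**2 = 913936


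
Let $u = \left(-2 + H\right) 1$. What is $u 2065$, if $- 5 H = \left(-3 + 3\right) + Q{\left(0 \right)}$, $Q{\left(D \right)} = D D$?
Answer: $-4130$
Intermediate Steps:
$Q{\left(D \right)} = D^{2}$
$H = 0$ ($H = - \frac{\left(-3 + 3\right) + 0^{2}}{5} = - \frac{0 + 0}{5} = \left(- \frac{1}{5}\right) 0 = 0$)
$u = -2$ ($u = \left(-2 + 0\right) 1 = \left(-2\right) 1 = -2$)
$u 2065 = \left(-2\right) 2065 = -4130$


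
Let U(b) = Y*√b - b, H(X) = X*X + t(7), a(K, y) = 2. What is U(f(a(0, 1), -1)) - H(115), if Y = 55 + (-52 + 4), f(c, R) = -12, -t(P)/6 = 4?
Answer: -13189 + 14*I*√3 ≈ -13189.0 + 24.249*I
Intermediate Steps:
t(P) = -24 (t(P) = -6*4 = -24)
Y = 7 (Y = 55 - 48 = 7)
H(X) = -24 + X² (H(X) = X*X - 24 = X² - 24 = -24 + X²)
U(b) = -b + 7*√b (U(b) = 7*√b - b = -b + 7*√b)
U(f(a(0, 1), -1)) - H(115) = (-1*(-12) + 7*√(-12)) - (-24 + 115²) = (12 + 7*(2*I*√3)) - (-24 + 13225) = (12 + 14*I*√3) - 1*13201 = (12 + 14*I*√3) - 13201 = -13189 + 14*I*√3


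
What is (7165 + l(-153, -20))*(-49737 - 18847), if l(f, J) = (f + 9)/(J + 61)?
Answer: -20137702664/41 ≈ -4.9116e+8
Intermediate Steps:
l(f, J) = (9 + f)/(61 + J)
(7165 + l(-153, -20))*(-49737 - 18847) = (7165 + (9 - 153)/(61 - 20))*(-49737 - 18847) = (7165 - 144/41)*(-68584) = (293621/41)*(-68584) = -20137702664/41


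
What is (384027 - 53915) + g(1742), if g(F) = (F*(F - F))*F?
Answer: 330112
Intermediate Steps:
g(F) = 0 (g(F) = (F*0)*F = 0*F = 0)
(384027 - 53915) + g(1742) = (384027 - 53915) + 0 = 330112 + 0 = 330112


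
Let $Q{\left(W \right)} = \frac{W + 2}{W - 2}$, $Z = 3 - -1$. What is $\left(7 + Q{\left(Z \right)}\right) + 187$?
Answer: $197$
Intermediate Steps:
$Z = 4$ ($Z = 3 + 1 = 4$)
$Q{\left(W \right)} = \frac{2 + W}{-2 + W}$
$\left(7 + Q{\left(Z \right)}\right) + 187 = \left(7 + \frac{2 + 4}{-2 + 4}\right) + 187 = \left(7 + \frac{1}{2} \cdot 6\right) + 187 = \left(7 + 3\right) + 187 = 10 + 187 = 197$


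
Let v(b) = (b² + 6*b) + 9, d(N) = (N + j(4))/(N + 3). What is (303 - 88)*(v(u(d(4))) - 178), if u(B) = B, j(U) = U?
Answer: -1694415/49 ≈ -34580.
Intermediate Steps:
d(N) = (4 + N)/(3 + N) (d(N) = (N + 4)/(N + 3) = (4 + N)/(3 + N))
v(b) = 9 + b² + 6*b
(303 - 88)*(v(u(d(4))) - 178) = (303 - 88)*((9 + ((4 + 4)/(3 + 4))² + 6*((4 + 4)/(3 + 4))) - 178) = 215*((9 + (8/7)² + 6*(8/7)) - 178) = 215*((9 + 64/49 + 48/7) - 178) = 215*(841/49 - 178) = 215*(-7881/49) = -1694415/49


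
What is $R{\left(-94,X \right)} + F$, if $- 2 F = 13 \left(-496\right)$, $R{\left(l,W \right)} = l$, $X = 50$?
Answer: $3130$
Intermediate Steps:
$F = 3224$ ($F = - \frac{13 \left(-496\right)}{2} = \left(- \frac{1}{2}\right) \left(-6448\right) = 3224$)
$R{\left(-94,X \right)} + F = -94 + 3224 = 3130$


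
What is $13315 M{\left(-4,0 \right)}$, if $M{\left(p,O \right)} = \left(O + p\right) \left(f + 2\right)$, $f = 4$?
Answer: $-319560$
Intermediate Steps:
$M{\left(p,O \right)} = 6 O + 6 p$ ($M{\left(p,O \right)} = \left(O + p\right) \left(4 + 2\right) = \left(O + p\right) 6 = 6 O + 6 p$)
$13315 M{\left(-4,0 \right)} = 13315 \left(6 \cdot 0 + 6 \left(-4\right)\right) = 13315 \left(0 - 24\right) = 13315 \left(-24\right) = -319560$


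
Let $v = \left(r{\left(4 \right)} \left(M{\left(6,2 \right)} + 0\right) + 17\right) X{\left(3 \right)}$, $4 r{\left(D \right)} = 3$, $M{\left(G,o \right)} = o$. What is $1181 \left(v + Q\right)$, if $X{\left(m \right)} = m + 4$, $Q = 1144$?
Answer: $\frac{3008007}{2} \approx 1.504 \cdot 10^{6}$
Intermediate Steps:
$r{\left(D \right)} = \frac{3}{4}$ ($r{\left(D \right)} = \frac{1}{4} \cdot 3 = \frac{3}{4}$)
$X{\left(m \right)} = 4 + m$
$v = \frac{259}{2}$ ($v = \left(\frac{3 \left(2 + 0\right)}{4} + 17\right) \left(4 + 3\right) = \left(\frac{3}{4} \cdot 2 + 17\right) 7 = \left(\frac{3}{2} + 17\right) 7 = \frac{37}{2} \cdot 7 = \frac{259}{2} \approx 129.5$)
$1181 \left(v + Q\right) = 1181 \left(\frac{259}{2} + 1144\right) = 1181 \cdot \frac{2547}{2} = \frac{3008007}{2}$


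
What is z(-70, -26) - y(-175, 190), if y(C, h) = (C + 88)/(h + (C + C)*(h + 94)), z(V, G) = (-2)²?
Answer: 132251/33070 ≈ 3.9991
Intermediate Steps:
z(V, G) = 4
y(C, h) = (88 + C)/(h + 2*C*(94 + h)) (y(C, h) = (88 + C)/(h + (2*C)*(94 + h)) = (88 + C)/(h + 2*C*(94 + h)))
z(-70, -26) - y(-175, 190) = 4 - (88 - 175)/(190 + 188*(-175) + 2*(-175)*190) = 4 - (-87)/(190 - 32900 - 66500) = 4 - (-87)/(-99210) = 4 - (-1)*(-87)/99210 = 4 - 1*29/33070 = 4 - 29/33070 = 132251/33070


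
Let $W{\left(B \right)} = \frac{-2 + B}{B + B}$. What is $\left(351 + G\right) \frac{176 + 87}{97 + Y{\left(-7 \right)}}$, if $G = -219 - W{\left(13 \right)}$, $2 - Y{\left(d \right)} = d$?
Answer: $\frac{899723}{2756} \approx 326.46$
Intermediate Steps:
$Y{\left(d \right)} = 2 - d$
$W{\left(B \right)} = \frac{-2 + B}{2 B}$
$G = - \frac{5705}{26}$ ($G = -219 - \frac{-2 + 13}{2 \cdot 13} = -219 - \frac{1}{2} \cdot \frac{1}{13} \cdot 11 = -219 - \frac{11}{26} = - \frac{5705}{26} \approx -219.42$)
$\left(351 + G\right) \frac{176 + 87}{97 + Y{\left(-7 \right)}} = \left(351 - \frac{5705}{26}\right) \frac{176 + 87}{97 + \left(2 - -7\right)} = \frac{3421 \frac{263}{97 + \left(2 + 7\right)}}{26} = \frac{3421 \frac{263}{97 + 9}}{26} = \frac{3421 \cdot \frac{263}{106}}{26} = \frac{3421 \cdot 263 \cdot \frac{1}{106}}{26} = \frac{3421}{26} \cdot \frac{263}{106} = \frac{899723}{2756}$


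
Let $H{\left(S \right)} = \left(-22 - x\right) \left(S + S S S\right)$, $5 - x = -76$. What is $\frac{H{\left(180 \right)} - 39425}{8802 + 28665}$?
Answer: $- \frac{600753965}{37467} \approx -16034.0$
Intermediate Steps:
$x = 81$ ($x = 5 - -76 = 5 + 76 = 81$)
$H{\left(S \right)} = - 103 S - 103 S^{3}$ ($H{\left(S \right)} = \left(-22 - 81\right) \left(S + S S S\right) = \left(-22 - 81\right) \left(S + S^{2} S\right) = - 103 \left(S + S^{3}\right) = - 103 S - 103 S^{3}$)
$\frac{H{\left(180 \right)} - 39425}{8802 + 28665} = \frac{\left(-103\right) 180 \left(1 + 180^{2}\right) - 39425}{8802 + 28665} = \frac{\left(-103\right) 180 \left(1 + 32400\right) - 39425}{37467} = \left(\left(-103\right) 180 \cdot 32401 - 39425\right) \frac{1}{37467} = \left(-600714540 - 39425\right) \frac{1}{37467} = \left(-600753965\right) \frac{1}{37467} = - \frac{600753965}{37467}$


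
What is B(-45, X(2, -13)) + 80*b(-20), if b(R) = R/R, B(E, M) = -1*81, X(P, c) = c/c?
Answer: -1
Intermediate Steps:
X(P, c) = 1
B(E, M) = -81
b(R) = 1
B(-45, X(2, -13)) + 80*b(-20) = -81 + 80*1 = -81 + 80 = -1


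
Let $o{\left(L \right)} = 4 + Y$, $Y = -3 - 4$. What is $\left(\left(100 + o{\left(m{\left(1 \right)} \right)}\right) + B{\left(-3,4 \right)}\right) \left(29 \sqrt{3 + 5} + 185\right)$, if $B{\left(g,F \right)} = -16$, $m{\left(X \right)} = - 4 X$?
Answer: $14985 + 4698 \sqrt{2} \approx 21629.0$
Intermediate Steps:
$Y = -7$ ($Y = -3 - 4 = -7$)
$o{\left(L \right)} = -3$ ($o{\left(L \right)} = 4 - 7 = -3$)
$\left(\left(100 + o{\left(m{\left(1 \right)} \right)}\right) + B{\left(-3,4 \right)}\right) \left(29 \sqrt{3 + 5} + 185\right) = \left(\left(100 - 3\right) - 16\right) \left(29 \sqrt{3 + 5} + 185\right) = \left(97 - 16\right) \left(29 \sqrt{8} + 185\right) = 81 \left(29 \cdot 2 \sqrt{2} + 185\right) = 81 \left(58 \sqrt{2} + 185\right) = 81 \left(185 + 58 \sqrt{2}\right) = 14985 + 4698 \sqrt{2}$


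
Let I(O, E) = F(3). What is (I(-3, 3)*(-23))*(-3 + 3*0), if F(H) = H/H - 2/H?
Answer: 23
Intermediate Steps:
F(H) = 1 - 2/H
I(O, E) = 1/3 (I(O, E) = (-2 + 3)/3 = (1/3)*1 = 1/3)
(I(-3, 3)*(-23))*(-3 + 3*0) = ((1/3)*(-23))*(-3 + 3*0) = -23*(-3 + 0)/3 = -23/3*(-3) = 23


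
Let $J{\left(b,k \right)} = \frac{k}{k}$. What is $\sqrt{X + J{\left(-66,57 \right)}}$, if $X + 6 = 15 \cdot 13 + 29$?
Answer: $\sqrt{219} \approx 14.799$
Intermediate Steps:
$J{\left(b,k \right)} = 1$
$X = 218$ ($X = -6 + \left(15 \cdot 13 + 29\right) = -6 + \left(195 + 29\right) = -6 + 224 = 218$)
$\sqrt{X + J{\left(-66,57 \right)}} = \sqrt{218 + 1} = \sqrt{219}$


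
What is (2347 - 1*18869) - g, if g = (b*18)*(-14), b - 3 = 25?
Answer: -9466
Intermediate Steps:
b = 28 (b = 3 + 25 = 28)
g = -7056 (g = (28*18)*(-14) = 504*(-14) = -7056)
(2347 - 1*18869) - g = (2347 - 1*18869) - 1*(-7056) = (2347 - 18869) + 7056 = -16522 + 7056 = -9466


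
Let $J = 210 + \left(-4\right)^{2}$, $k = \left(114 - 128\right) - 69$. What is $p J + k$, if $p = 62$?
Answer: $13929$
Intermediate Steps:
$k = -83$ ($k = -14 - 69 = -83$)
$J = 226$ ($J = 210 + 16 = 226$)
$p J + k = 62 \cdot 226 - 83 = 14012 - 83 = 13929$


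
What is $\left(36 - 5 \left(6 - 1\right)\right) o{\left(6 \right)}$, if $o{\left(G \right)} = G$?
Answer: $66$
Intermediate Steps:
$\left(36 - 5 \left(6 - 1\right)\right) o{\left(6 \right)} = \left(36 - 5 \left(6 - 1\right)\right) 6 = \left(36 - 25\right) 6 = 11 \cdot 6 = 66$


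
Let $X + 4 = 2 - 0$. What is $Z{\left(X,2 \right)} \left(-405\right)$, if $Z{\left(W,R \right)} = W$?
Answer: $810$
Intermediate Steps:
$X = -2$ ($X = -4 + \left(2 - 0\right) = -4 + \left(2 + 0\right) = -4 + 2 = -2$)
$Z{\left(X,2 \right)} \left(-405\right) = \left(-2\right) \left(-405\right) = 810$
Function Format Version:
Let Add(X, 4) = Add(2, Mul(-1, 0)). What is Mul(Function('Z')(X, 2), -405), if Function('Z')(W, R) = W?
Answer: 810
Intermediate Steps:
X = -2 (X = Add(-4, Add(2, Mul(-1, 0))) = Add(-4, Add(2, 0)) = Add(-4, 2) = -2)
Mul(Function('Z')(X, 2), -405) = Mul(-2, -405) = 810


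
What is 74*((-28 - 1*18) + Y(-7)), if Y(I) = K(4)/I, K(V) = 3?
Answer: -24050/7 ≈ -3435.7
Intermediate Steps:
Y(I) = 3/I
74*((-28 - 1*18) + Y(-7)) = 74*((-28 - 1*18) + 3/(-7)) = 74*((-28 - 18) + 3*(-⅐)) = 74*(-46 - 3/7) = 74*(-325/7) = -24050/7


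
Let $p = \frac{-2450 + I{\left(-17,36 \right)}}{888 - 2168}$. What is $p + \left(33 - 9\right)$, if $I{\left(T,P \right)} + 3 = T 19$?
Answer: $\frac{4187}{160} \approx 26.169$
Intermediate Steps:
$I{\left(T,P \right)} = -3 + 19 T$ ($I{\left(T,P \right)} = -3 + T 19 = -3 + 19 T$)
$p = \frac{347}{160}$ ($p = \frac{-2450 + \left(-3 + 19 \left(-17\right)\right)}{888 - 2168} = \frac{-2450 - 326}{-1280} = \left(-2450 - 326\right) \left(- \frac{1}{1280}\right) = \left(-2776\right) \left(- \frac{1}{1280}\right) = \frac{347}{160} \approx 2.1688$)
$p + \left(33 - 9\right) = \frac{347}{160} + \left(33 - 9\right) = \frac{347}{160} + 24 = \frac{4187}{160}$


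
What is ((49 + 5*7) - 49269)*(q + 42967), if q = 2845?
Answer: -2253263220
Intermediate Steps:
((49 + 5*7) - 49269)*(q + 42967) = ((49 + 5*7) - 49269)*(2845 + 42967) = ((49 + 35) - 49269)*45812 = (84 - 49269)*45812 = -49185*45812 = -2253263220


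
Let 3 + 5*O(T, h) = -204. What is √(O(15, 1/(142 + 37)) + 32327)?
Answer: 2*√201785/5 ≈ 179.68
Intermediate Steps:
O(T, h) = -207/5 (O(T, h) = -⅗ + (⅕)*(-204) = -⅗ - 204/5 = -207/5)
√(O(15, 1/(142 + 37)) + 32327) = √(-207/5 + 32327) = √(161428/5) = 2*√201785/5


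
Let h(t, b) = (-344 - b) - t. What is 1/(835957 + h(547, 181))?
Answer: 1/834885 ≈ 1.1978e-6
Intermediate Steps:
h(t, b) = -344 - b - t
1/(835957 + h(547, 181)) = 1/(835957 + (-344 - 1*181 - 1*547)) = 1/(835957 + (-344 - 181 - 547)) = 1/(835957 - 1072) = 1/834885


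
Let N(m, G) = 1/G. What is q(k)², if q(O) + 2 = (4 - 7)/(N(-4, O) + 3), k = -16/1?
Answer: 20164/2209 ≈ 9.1281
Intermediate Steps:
k = -16 (k = -16*1 = -16)
q(O) = -2 - 3/(3 + 1/O) (q(O) = -2 + (4 - 7)/(1/O + 3) = -2 - 3/(3 + 1/O))
q(k)² = ((-2 - 9*(-16))/(1 + 3*(-16)))² = ((-2 + 144)/(1 - 48))² = (142/(-47))² = (-1/47*142)² = (-142/47)² = 20164/2209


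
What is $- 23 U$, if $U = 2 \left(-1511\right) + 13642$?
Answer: $-244260$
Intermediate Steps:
$U = 10620$ ($U = -3022 + 13642 = 10620$)
$- 23 U = \left(-23\right) 10620 = -244260$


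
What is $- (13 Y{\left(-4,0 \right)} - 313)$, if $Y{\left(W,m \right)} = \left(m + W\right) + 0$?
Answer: $365$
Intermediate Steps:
$Y{\left(W,m \right)} = W + m$ ($Y{\left(W,m \right)} = \left(W + m\right) + 0 = W + m$)
$- (13 Y{\left(-4,0 \right)} - 313) = - (13 \left(-4 + 0\right) - 313) = - (13 \left(-4\right) - 313) = - (-52 - 313) = \left(-1\right) \left(-365\right) = 365$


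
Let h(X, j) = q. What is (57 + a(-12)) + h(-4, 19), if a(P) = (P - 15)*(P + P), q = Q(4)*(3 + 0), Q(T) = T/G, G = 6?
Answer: 707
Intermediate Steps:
Q(T) = T/6
q = 2 (q = ((⅙)*4)*(3 + 0) = (⅔)*3 = 2)
h(X, j) = 2
a(P) = 2*P*(-15 + P) (a(P) = (-15 + P)*(2*P) = 2*P*(-15 + P))
(57 + a(-12)) + h(-4, 19) = (57 + 2*(-12)*(-15 - 12)) + 2 = (57 + 2*(-12)*(-27)) + 2 = (57 + 648) + 2 = 705 + 2 = 707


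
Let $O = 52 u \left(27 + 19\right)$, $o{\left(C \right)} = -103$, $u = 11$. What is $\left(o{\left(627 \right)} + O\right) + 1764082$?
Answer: $1790291$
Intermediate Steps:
$O = 26312$ ($O = 52 \cdot 11 \left(27 + 19\right) = 572 \cdot 46 = 26312$)
$\left(o{\left(627 \right)} + O\right) + 1764082 = \left(-103 + 26312\right) + 1764082 = 26209 + 1764082 = 1790291$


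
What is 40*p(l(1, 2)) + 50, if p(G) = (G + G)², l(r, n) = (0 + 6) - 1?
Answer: 4050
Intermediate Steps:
l(r, n) = 5 (l(r, n) = 6 - 1 = 5)
p(G) = 4*G² (p(G) = (2*G)² = 4*G²)
40*p(l(1, 2)) + 50 = 40*(4*5²) + 50 = 40*(4*25) + 50 = 40*100 + 50 = 4000 + 50 = 4050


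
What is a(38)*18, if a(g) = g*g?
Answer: 25992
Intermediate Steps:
a(g) = g²
a(38)*18 = 38²*18 = 1444*18 = 25992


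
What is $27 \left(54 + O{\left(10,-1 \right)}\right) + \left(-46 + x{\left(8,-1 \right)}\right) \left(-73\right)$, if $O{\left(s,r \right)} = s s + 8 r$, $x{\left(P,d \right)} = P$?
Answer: $6716$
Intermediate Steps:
$O{\left(s,r \right)} = s^{2} + 8 r$
$27 \left(54 + O{\left(10,-1 \right)}\right) + \left(-46 + x{\left(8,-1 \right)}\right) \left(-73\right) = 27 \left(54 + \left(10^{2} + 8 \left(-1\right)\right)\right) + \left(-46 + 8\right) \left(-73\right) = 27 \left(54 + \left(100 - 8\right)\right) - -2774 = 27 \left(54 + 92\right) + 2774 = 27 \cdot 146 + 2774 = 3942 + 2774 = 6716$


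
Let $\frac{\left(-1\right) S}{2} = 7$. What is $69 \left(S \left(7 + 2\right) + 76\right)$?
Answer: $-3450$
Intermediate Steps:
$S = -14$ ($S = \left(-2\right) 7 = -14$)
$69 \left(S \left(7 + 2\right) + 76\right) = 69 \left(- 14 \left(7 + 2\right) + 76\right) = 69 \left(\left(-14\right) 9 + 76\right) = 69 \left(-126 + 76\right) = 69 \left(-50\right) = -3450$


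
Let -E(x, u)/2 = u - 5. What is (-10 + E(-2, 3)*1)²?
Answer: 36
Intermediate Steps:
E(x, u) = 10 - 2*u (E(x, u) = -2*(u - 5) = -2*(-5 + u) = 10 - 2*u)
(-10 + E(-2, 3)*1)² = (-10 + (10 - 2*3)*1)² = (-10 + (10 - 6)*1)² = (-10 + 4*1)² = (-10 + 4)² = (-6)² = 36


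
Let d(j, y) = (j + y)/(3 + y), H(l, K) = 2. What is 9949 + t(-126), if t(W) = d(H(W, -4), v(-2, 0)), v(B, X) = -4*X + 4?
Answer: 69649/7 ≈ 9949.9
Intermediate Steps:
v(B, X) = 4 - 4*X
d(j, y) = (j + y)/(3 + y)
t(W) = 6/7 (t(W) = (2 + (4 - 4*0))/(3 + (4 - 4*0)) = (2 + (4 + 0))/(3 + (4 + 0)) = (2 + 4)/(3 + 4) = 6/7)
9949 + t(-126) = 9949 + 6/7 = 69649/7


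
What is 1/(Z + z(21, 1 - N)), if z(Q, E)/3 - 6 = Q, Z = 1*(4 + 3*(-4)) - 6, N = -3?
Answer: 1/67 ≈ 0.014925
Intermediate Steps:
Z = -14 (Z = 1*(4 - 12) - 6 = 1*(-8) - 6 = -8 - 6 = -14)
z(Q, E) = 18 + 3*Q
1/(Z + z(21, 1 - N)) = 1/(-14 + (18 + 3*21)) = 1/(-14 + (18 + 63)) = 1/(-14 + 81) = 1/67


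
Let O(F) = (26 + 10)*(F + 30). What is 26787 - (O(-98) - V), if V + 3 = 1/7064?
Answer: 206494849/7064 ≈ 29232.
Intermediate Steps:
V = -21191/7064 (V = -3 + 1/7064 = -21191/7064 ≈ -2.9999)
O(F) = 1080 + 36*F (O(F) = 36*(30 + F) = 1080 + 36*F)
26787 - (O(-98) - V) = 26787 - ((1080 + 36*(-98)) - 1*(-21191/7064)) = 26787 - ((1080 - 3528) + 21191/7064) = 26787 - (-2448 + 21191/7064) = 26787 - 1*(-17271481/7064) = 26787 + 17271481/7064 = 206494849/7064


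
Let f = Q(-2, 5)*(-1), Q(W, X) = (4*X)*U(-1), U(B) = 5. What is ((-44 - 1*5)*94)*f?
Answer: 460600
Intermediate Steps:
Q(W, X) = 20*X (Q(W, X) = (4*X)*5 = 20*X)
f = -100 (f = (20*5)*(-1) = 100*(-1) = -100)
((-44 - 1*5)*94)*f = ((-44 - 1*5)*94)*(-100) = ((-44 - 5)*94)*(-100) = -49*94*(-100) = -4606*(-100) = 460600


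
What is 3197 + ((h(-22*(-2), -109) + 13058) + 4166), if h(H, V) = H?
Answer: 20465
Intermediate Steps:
3197 + ((h(-22*(-2), -109) + 13058) + 4166) = 3197 + ((-22*(-2) + 13058) + 4166) = 3197 + ((44 + 13058) + 4166) = 3197 + (13102 + 4166) = 3197 + 17268 = 20465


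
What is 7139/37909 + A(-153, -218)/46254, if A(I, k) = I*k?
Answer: 265770682/292240481 ≈ 0.90942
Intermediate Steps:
7139/37909 + A(-153, -218)/46254 = 7139/37909 - 153*(-218)/46254 = 7139*(1/37909) + 33354*(1/46254) = 7139/37909 + 5559/7709 = 265770682/292240481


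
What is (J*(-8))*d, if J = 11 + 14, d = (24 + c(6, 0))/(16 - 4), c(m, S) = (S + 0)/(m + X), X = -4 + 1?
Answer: -400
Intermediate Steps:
X = -3
c(m, S) = S/(-3 + m) (c(m, S) = (S + 0)/(m - 3) = S/(-3 + m))
d = 2 (d = (24 + 0/(-3 + 6))/(16 - 4) = (24 + 0/3)/12 = (24 + 0*(⅓))*(1/12) = (24 + 0)*(1/12) = 24*(1/12) = 2)
J = 25
(J*(-8))*d = (25*(-8))*2 = -200*2 = -400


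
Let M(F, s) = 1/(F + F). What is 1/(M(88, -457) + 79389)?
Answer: 176/13972465 ≈ 1.2596e-5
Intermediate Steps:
M(F, s) = 1/(2*F)
1/(M(88, -457) + 79389) = 1/((1/2)/88 + 79389) = 1/((1/2)*(1/88) + 79389) = 1/(1/176 + 79389) = 1/(13972465/176) = 176/13972465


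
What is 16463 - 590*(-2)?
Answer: 17643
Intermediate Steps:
16463 - 590*(-2) = 16463 + 1180 = 17643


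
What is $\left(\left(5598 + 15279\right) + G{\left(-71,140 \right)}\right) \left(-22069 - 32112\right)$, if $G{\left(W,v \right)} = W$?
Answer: $-1127289886$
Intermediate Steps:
$\left(\left(5598 + 15279\right) + G{\left(-71,140 \right)}\right) \left(-22069 - 32112\right) = \left(\left(5598 + 15279\right) - 71\right) \left(-22069 - 32112\right) = \left(20877 - 71\right) \left(-54181\right) = 20806 \left(-54181\right) = -1127289886$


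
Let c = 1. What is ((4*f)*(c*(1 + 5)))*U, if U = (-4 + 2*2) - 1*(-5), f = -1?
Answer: -120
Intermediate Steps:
U = 5 (U = (-4 + 4) + 5 = 0 + 5 = 5)
((4*f)*(c*(1 + 5)))*U = ((4*(-1))*(1*(1 + 5)))*5 = -4*6*5 = -24*5 = -120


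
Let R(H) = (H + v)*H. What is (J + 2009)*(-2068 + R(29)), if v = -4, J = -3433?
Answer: 1912432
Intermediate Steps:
R(H) = H*(-4 + H) (R(H) = (H - 4)*H = (-4 + H)*H = H*(-4 + H))
(J + 2009)*(-2068 + R(29)) = (-3433 + 2009)*(-2068 + 29*(-4 + 29)) = -1424*(-2068 + 29*25) = -1424*(-2068 + 725) = -1424*(-1343) = 1912432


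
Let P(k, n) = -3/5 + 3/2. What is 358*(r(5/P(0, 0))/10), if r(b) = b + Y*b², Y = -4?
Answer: -341890/81 ≈ -4220.9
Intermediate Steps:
P(k, n) = 9/10 (P(k, n) = -3*⅕ + 3*(½) = -⅗ + 3/2 = 9/10)
r(b) = b - 4*b²
358*(r(5/P(0, 0))/10) = 358*(((5/(9/10))*(1 - 20/9/10))/10) = 358*(((5*(10/9))*(1 - 20*10/9))*(⅒)) = 358*((50*(1 - 4*50/9)/9)*(⅒)) = 358*((50*(1 - 200/9)/9)*(⅒)) = 358*(((50/9)*(-191/9))*(⅒)) = 358*(-9550/81*⅒) = 358*(-955/81) = -341890/81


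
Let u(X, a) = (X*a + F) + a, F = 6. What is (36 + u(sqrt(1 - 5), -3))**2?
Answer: 1485 - 468*I ≈ 1485.0 - 468.0*I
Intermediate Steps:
u(X, a) = 6 + a + X*a (u(X, a) = (X*a + 6) + a = (6 + X*a) + a = 6 + a + X*a)
(36 + u(sqrt(1 - 5), -3))**2 = (36 + (6 - 3 + sqrt(1 - 5)*(-3)))**2 = (36 + (6 - 3 + sqrt(-4)*(-3)))**2 = (36 + (6 - 3 + (2*I)*(-3)))**2 = (36 + (6 - 3 - 6*I))**2 = (36 + (3 - 6*I))**2 = (39 - 6*I)**2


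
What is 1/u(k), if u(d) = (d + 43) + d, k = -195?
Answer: -1/347 ≈ -0.0028818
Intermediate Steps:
u(d) = 43 + 2*d (u(d) = (43 + d) + d = 43 + 2*d)
1/u(k) = 1/(43 + 2*(-195)) = 1/(43 - 390) = 1/(-347) = -1/347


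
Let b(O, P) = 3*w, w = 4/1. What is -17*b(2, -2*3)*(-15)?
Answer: 3060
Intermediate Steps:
w = 4 (w = 4*1 = 4)
b(O, P) = 12 (b(O, P) = 3*4 = 12)
-17*b(2, -2*3)*(-15) = -17*12*(-15) = -204*(-15) = 3060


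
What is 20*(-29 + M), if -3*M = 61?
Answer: -2960/3 ≈ -986.67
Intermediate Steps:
M = -61/3 (M = -1/3*61 = -61/3 ≈ -20.333)
20*(-29 + M) = 20*(-29 - 61/3) = 20*(-148/3) = -2960/3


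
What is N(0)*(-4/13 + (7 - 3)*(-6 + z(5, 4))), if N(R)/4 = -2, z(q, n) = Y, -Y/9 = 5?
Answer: 21248/13 ≈ 1634.5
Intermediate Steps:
Y = -45 (Y = -9*5 = -45)
z(q, n) = -45
N(R) = -8 (N(R) = 4*(-2) = -8)
N(0)*(-4/13 + (7 - 3)*(-6 + z(5, 4))) = -8*(-4/13 + (7 - 3)*(-6 - 45)) = -8*(-4*1/13 + 4*(-51)) = -8*(-4/13 - 204) = -8*(-2656/13) = 21248/13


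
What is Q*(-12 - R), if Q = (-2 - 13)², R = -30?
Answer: 4050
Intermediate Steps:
Q = 225 (Q = (-15)² = 225)
Q*(-12 - R) = 225*(-12 - 1*(-30)) = 225*(-12 + 30) = 225*18 = 4050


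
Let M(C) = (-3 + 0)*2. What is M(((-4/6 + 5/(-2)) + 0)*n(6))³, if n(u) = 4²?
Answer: -216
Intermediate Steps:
n(u) = 16
M(C) = -6 (M(C) = -3*2 = -6)
M(((-4/6 + 5/(-2)) + 0)*n(6))³ = (-6)³ = -216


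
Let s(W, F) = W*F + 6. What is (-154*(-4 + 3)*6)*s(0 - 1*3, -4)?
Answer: 16632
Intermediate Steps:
s(W, F) = 6 + F*W (s(W, F) = F*W + 6 = 6 + F*W)
(-154*(-4 + 3)*6)*s(0 - 1*3, -4) = (-154*(-4 + 3)*6)*(6 - 4*(0 - 1*3)) = (-(-154)*6)*(6 - 4*(0 - 3)) = (-154*(-6))*(6 - 4*(-3)) = 924*(6 + 12) = 924*18 = 16632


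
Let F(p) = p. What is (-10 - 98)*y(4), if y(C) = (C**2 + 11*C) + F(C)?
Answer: -6912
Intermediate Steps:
y(C) = C**2 + 12*C (y(C) = (C**2 + 11*C) + C = C**2 + 12*C)
(-10 - 98)*y(4) = (-10 - 98)*(4*(12 + 4)) = -432*16 = -108*64 = -6912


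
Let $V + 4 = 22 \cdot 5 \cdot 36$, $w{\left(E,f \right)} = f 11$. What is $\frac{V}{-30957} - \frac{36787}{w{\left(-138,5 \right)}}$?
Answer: $- \frac{1139032739}{1702635} \approx -668.98$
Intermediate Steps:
$w{\left(E,f \right)} = 11 f$
$V = 3956$ ($V = -4 + 22 \cdot 5 \cdot 36 = -4 + 110 \cdot 36 = -4 + 3960 = 3956$)
$\frac{V}{-30957} - \frac{36787}{w{\left(-138,5 \right)}} = \frac{3956}{-30957} - \frac{36787}{11 \cdot 5} = 3956 \left(- \frac{1}{30957}\right) - \frac{36787}{55} = - \frac{3956}{30957} - \frac{36787}{55} = - \frac{1139032739}{1702635}$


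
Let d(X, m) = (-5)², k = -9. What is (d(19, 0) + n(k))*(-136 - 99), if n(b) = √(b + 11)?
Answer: -5875 - 235*√2 ≈ -6207.3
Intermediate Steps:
d(X, m) = 25
n(b) = √(11 + b)
(d(19, 0) + n(k))*(-136 - 99) = (25 + √(11 - 9))*(-136 - 99) = (25 + √2)*(-235) = -5875 - 235*√2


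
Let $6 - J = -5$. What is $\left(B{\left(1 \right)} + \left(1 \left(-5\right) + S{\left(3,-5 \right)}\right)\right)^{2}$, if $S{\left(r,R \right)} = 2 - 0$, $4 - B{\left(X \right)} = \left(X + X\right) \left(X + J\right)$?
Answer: $529$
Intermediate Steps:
$J = 11$ ($J = 6 - -5 = 6 + 5 = 11$)
$B{\left(X \right)} = 4 - 2 X \left(11 + X\right)$ ($B{\left(X \right)} = 4 - \left(X + X\right) \left(X + 11\right) = 4 - 2 X \left(11 + X\right)$)
$S{\left(r,R \right)} = 2$ ($S{\left(r,R \right)} = 2 + 0 = 2$)
$\left(B{\left(1 \right)} + \left(1 \left(-5\right) + S{\left(3,-5 \right)}\right)\right)^{2} = \left(\left(4 - 22 - 2 \cdot 1^{2}\right) + \left(1 \left(-5\right) + 2\right)\right)^{2} = \left(\left(4 - 22 - 2\right) + \left(-5 + 2\right)\right)^{2} = \left(\left(4 - 22 - 2\right) - 3\right)^{2} = \left(-20 - 3\right)^{2} = \left(-23\right)^{2} = 529$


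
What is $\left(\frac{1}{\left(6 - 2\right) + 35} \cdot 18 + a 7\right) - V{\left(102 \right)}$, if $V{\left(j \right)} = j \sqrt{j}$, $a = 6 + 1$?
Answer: $\frac{643}{13} - 102 \sqrt{102} \approx -980.69$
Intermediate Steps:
$a = 7$
$V{\left(j \right)} = j^{\frac{3}{2}}$
$\left(\frac{1}{\left(6 - 2\right) + 35} \cdot 18 + a 7\right) - V{\left(102 \right)} = \left(\frac{1}{\left(6 - 2\right) + 35} \cdot 18 + 7 \cdot 7\right) - 102^{\frac{3}{2}} = \left(\frac{1}{\left(6 - 2\right) + 35} \cdot 18 + 49\right) - 102 \sqrt{102} = \left(\frac{1}{4 + 35} \cdot 18 + 49\right) - 102 \sqrt{102} = \left(\frac{1}{39} \cdot 18 + 49\right) - 102 \sqrt{102} = \left(\frac{6}{13} + 49\right) - 102 \sqrt{102} = \frac{643}{13} - 102 \sqrt{102}$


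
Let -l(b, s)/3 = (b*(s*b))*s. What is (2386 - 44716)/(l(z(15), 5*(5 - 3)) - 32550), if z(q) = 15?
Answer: 1411/3335 ≈ 0.42309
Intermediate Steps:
l(b, s) = -3*b²*s² (l(b, s) = -3*b*(s*b)*s = -3*b*(b*s)*s = -3*s*b²*s = -3*b²*s²)
(2386 - 44716)/(l(z(15), 5*(5 - 3)) - 32550) = (2386 - 44716)/(-3*15²*(5*(5 - 3))² - 32550) = -42330/(-3*225*(5*2)² - 32550) = -42330/(-3*225*10² - 32550) = -42330/(-3*225*100 - 32550) = -42330/(-67500 - 32550) = -42330/(-100050) = -42330*(-1/100050) = 1411/3335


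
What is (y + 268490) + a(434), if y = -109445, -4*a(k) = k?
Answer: 317873/2 ≈ 1.5894e+5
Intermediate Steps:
a(k) = -k/4
(y + 268490) + a(434) = (-109445 + 268490) - ¼*434 = 159045 - 217/2 = 317873/2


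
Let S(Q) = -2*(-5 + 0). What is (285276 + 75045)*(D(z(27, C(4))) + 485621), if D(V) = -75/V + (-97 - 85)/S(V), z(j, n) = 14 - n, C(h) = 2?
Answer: 3499412689851/20 ≈ 1.7497e+11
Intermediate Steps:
S(Q) = 10 (S(Q) = -2*(-5) = 10)
D(V) = -91/5 - 75/V (D(V) = -75/V + (-97 - 85)/10 = -75/V - 182*⅒ = -75/V - 91/5 = -91/5 - 75/V)
(285276 + 75045)*(D(z(27, C(4))) + 485621) = (285276 + 75045)*((-91/5 - 75/(14 - 1*2)) + 485621) = 360321*((-91/5 - 75/(14 - 2)) + 485621) = 360321*((-91/5 - 75/12) + 485621) = 360321*((-91/5 - 75*1/12) + 485621) = 360321*((-91/5 - 25/4) + 485621) = 360321*(-489/20 + 485621) = 360321*(9711931/20) = 3499412689851/20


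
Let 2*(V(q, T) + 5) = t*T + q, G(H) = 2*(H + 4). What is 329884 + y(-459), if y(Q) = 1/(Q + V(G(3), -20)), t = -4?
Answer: 137561627/417 ≈ 3.2988e+5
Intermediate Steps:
G(H) = 8 + 2*H (G(H) = 2*(4 + H) = 8 + 2*H)
V(q, T) = -5 + q/2 - 2*T (V(q, T) = -5 + (-4*T + q)/2 = -5 + (q - 4*T)/2 = -5 + (q/2 - 2*T) = -5 + q/2 - 2*T)
y(Q) = 1/(42 + Q) (y(Q) = 1/(Q + (-5 + (8 + 2*3)/2 - 2*(-20))) = 1/(Q + (-5 + (8 + 6)/2 + 40)) = 1/(Q + (-5 + (½)*14 + 40)) = 1/(Q + (-5 + 7 + 40)) = 1/(Q + 42) = 1/(42 + Q))
329884 + y(-459) = 329884 + 1/(42 - 459) = 329884 + 1/(-417) = 329884 - 1/417 = 137561627/417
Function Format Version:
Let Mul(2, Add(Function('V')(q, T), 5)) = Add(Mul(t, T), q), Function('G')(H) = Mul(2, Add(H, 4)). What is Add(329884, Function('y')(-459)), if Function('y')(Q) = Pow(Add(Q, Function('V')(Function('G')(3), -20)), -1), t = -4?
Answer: Rational(137561627, 417) ≈ 3.2988e+5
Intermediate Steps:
Function('G')(H) = Add(8, Mul(2, H)) (Function('G')(H) = Mul(2, Add(4, H)) = Add(8, Mul(2, H)))
Function('V')(q, T) = Add(-5, Mul(Rational(1, 2), q), Mul(-2, T)) (Function('V')(q, T) = Add(-5, Mul(Rational(1, 2), Add(Mul(-4, T), q))) = Add(-5, Mul(Rational(1, 2), Add(q, Mul(-4, T)))) = Add(-5, Add(Mul(Rational(1, 2), q), Mul(-2, T))) = Add(-5, Mul(Rational(1, 2), q), Mul(-2, T)))
Function('y')(Q) = Pow(Add(42, Q), -1) (Function('y')(Q) = Pow(Add(Q, Add(-5, Mul(Rational(1, 2), Add(8, Mul(2, 3))), Mul(-2, -20))), -1) = Pow(Add(Q, Add(-5, Mul(Rational(1, 2), Add(8, 6)), 40)), -1) = Pow(Add(Q, Add(-5, Mul(Rational(1, 2), 14), 40)), -1) = Pow(Add(Q, Add(-5, 7, 40)), -1) = Pow(Add(Q, 42), -1) = Pow(Add(42, Q), -1))
Add(329884, Function('y')(-459)) = Add(329884, Pow(Add(42, -459), -1)) = Add(329884, Pow(-417, -1)) = Add(329884, Rational(-1, 417)) = Rational(137561627, 417)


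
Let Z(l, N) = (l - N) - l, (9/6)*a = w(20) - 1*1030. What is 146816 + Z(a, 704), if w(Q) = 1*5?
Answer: 146112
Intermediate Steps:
w(Q) = 5
a = -2050/3 (a = 2*(5 - 1*1030)/3 = 2*(5 - 1030)/3 = (2/3)*(-1025) = -2050/3 ≈ -683.33)
Z(l, N) = -N
146816 + Z(a, 704) = 146816 - 1*704 = 146816 - 704 = 146112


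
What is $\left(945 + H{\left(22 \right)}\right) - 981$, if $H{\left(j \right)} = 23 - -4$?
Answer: $-9$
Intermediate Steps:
$H{\left(j \right)} = 27$ ($H{\left(j \right)} = 23 + 4 = 27$)
$\left(945 + H{\left(22 \right)}\right) - 981 = \left(945 + 27\right) - 981 = 972 - 981 = -9$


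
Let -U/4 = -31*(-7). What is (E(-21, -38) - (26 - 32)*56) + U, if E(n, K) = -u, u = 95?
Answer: -627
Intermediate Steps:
E(n, K) = -95 (E(n, K) = -1*95 = -95)
U = -868 (U = -(-124)*(-7) = -4*217 = -868)
(E(-21, -38) - (26 - 32)*56) + U = (-95 - (26 - 32)*56) - 868 = (-95 - (-6)*56) - 868 = (-95 - 1*(-336)) - 868 = (-95 + 336) - 868 = 241 - 868 = -627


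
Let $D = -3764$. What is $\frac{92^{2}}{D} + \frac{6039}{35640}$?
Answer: $- \frac{704359}{338760} \approx -2.0792$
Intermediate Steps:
$\frac{92^{2}}{D} + \frac{6039}{35640} = \frac{92^{2}}{-3764} + \frac{6039}{35640} = 8464 \left(- \frac{1}{3764}\right) + 6039 \cdot \frac{1}{35640} = - \frac{2116}{941} + \frac{61}{360} = - \frac{704359}{338760}$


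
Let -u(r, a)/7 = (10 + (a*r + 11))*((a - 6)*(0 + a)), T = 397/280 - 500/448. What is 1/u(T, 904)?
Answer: -5/8348063032 ≈ -5.9894e-10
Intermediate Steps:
T = 169/560 (T = 397*(1/280) - 500*1/448 = 397/280 - 125/112 = 169/560 ≈ 0.30179)
u(r, a) = -7*a*(-6 + a)*(21 + a*r) (u(r, a) = -7*(10 + (a*r + 11))*(a - 6)*(0 + a) = -7*(10 + (11 + a*r))*(-6 + a)*a = -7*(21 + a*r)*a*(-6 + a) = -7*a*(-6 + a)*(21 + a*r))
1/u(T, 904) = 1/(7*904*(126 - 21*904 - 1*169/560*904² + 6*904*(169/560))) = 1/(7*904*(126 - 18984 - 1*169/560*817216 + 57291/35)) = 1/(7*904*(126 - 18984 - 8631844/35 + 57291/35)) = 1/(7*904*(-9234583/35)) = 1/(-8348063032/5) = -5/8348063032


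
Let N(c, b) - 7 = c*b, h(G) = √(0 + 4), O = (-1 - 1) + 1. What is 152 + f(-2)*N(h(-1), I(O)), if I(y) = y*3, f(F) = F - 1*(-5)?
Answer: 155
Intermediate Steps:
f(F) = 5 + F (f(F) = F + 5 = 5 + F)
O = -1 (O = -2 + 1 = -1)
h(G) = 2 (h(G) = √4 = 2)
I(y) = 3*y
N(c, b) = 7 + b*c (N(c, b) = 7 + c*b = 7 + b*c)
152 + f(-2)*N(h(-1), I(O)) = 152 + (5 - 2)*(7 + (3*(-1))*2) = 152 + 3*(7 - 3*2) = 152 + 3*(7 - 6) = 152 + 3*1 = 152 + 3 = 155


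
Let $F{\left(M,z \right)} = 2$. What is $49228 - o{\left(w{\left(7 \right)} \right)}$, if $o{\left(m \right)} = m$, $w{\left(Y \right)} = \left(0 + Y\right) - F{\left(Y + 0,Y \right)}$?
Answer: $49223$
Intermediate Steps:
$w{\left(Y \right)} = -2 + Y$ ($w{\left(Y \right)} = \left(0 + Y\right) - 2 = Y - 2 = -2 + Y$)
$49228 - o{\left(w{\left(7 \right)} \right)} = 49228 - \left(-2 + 7\right) = 49228 - 5 = 49223$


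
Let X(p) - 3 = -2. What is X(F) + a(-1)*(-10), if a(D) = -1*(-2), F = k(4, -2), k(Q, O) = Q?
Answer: -19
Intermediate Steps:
F = 4
X(p) = 1 (X(p) = 3 - 2 = 1)
a(D) = 2
X(F) + a(-1)*(-10) = 1 + 2*(-10) = 1 - 20 = -19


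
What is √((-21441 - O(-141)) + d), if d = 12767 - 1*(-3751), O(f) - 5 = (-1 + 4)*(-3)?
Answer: I*√4919 ≈ 70.136*I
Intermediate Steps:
O(f) = -4 (O(f) = 5 + (-1 + 4)*(-3) = 5 + 3*(-3) = 5 - 9 = -4)
d = 16518 (d = 12767 + 3751 = 16518)
√((-21441 - O(-141)) + d) = √((-21441 - 1*(-4)) + 16518) = √((-21441 + 4) + 16518) = √(-21437 + 16518) = √(-4919) = I*√4919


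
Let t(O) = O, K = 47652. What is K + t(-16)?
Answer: 47636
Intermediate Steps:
K + t(-16) = 47652 - 16 = 47636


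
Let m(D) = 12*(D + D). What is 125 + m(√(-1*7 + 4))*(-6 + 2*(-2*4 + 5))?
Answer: 125 - 288*I*√3 ≈ 125.0 - 498.83*I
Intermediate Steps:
m(D) = 24*D (m(D) = 12*(2*D) = 24*D)
125 + m(√(-1*7 + 4))*(-6 + 2*(-2*4 + 5)) = 125 + (24*√(-1*7 + 4))*(-6 + 2*(-2*4 + 5)) = 125 + (24*√(-7 + 4))*(-6 + 2*(-8 + 5)) = 125 + (24*√(-3))*(-6 + 2*(-3)) = 125 + (24*(I*√3))*(-6 - 6) = 125 + (24*I*√3)*(-12) = 125 - 288*I*√3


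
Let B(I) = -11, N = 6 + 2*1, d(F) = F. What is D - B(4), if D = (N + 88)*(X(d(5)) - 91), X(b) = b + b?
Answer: -7765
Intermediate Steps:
X(b) = 2*b
N = 8 (N = 6 + 2 = 8)
D = -7776 (D = (8 + 88)*(2*5 - 91) = 96*(10 - 91) = 96*(-81) = -7776)
D - B(4) = -7776 - 1*(-11) = -7776 + 11 = -7765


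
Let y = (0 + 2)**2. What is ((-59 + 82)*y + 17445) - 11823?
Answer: 5714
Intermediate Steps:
y = 4 (y = 2**2 = 4)
((-59 + 82)*y + 17445) - 11823 = ((-59 + 82)*4 + 17445) - 11823 = (23*4 + 17445) - 11823 = (92 + 17445) - 11823 = 17537 - 11823 = 5714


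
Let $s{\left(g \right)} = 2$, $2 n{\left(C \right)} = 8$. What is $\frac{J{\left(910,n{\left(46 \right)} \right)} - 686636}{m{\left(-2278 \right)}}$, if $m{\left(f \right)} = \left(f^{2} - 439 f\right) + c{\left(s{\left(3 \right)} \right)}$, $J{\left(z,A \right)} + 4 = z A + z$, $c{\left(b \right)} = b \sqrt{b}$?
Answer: $- \frac{1055419342835}{9576939083567} + \frac{341045 \sqrt{2}}{9576939083567} \approx -0.1102$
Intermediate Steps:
$n{\left(C \right)} = 4$ ($n{\left(C \right)} = \frac{1}{2} \cdot 8 = 4$)
$c{\left(b \right)} = b^{\frac{3}{2}}$
$J{\left(z,A \right)} = -4 + z + A z$ ($J{\left(z,A \right)} = -4 + \left(z A + z\right) = -4 + \left(A z + z\right) = -4 + \left(z + A z\right) = -4 + z + A z$)
$m{\left(f \right)} = f^{2} - 439 f + 2 \sqrt{2}$ ($m{\left(f \right)} = \left(f^{2} - 439 f\right) + 2^{\frac{3}{2}} = \left(f^{2} - 439 f\right) + 2 \sqrt{2} = f^{2} - 439 f + 2 \sqrt{2}$)
$\frac{J{\left(910,n{\left(46 \right)} \right)} - 686636}{m{\left(-2278 \right)}} = \frac{\left(-4 + 910 + 4 \cdot 910\right) - 686636}{\left(-2278\right)^{2} - -1000042 + 2 \sqrt{2}} = \frac{\left(-4 + 910 + 3640\right) - 686636}{5189284 + 1000042 + 2 \sqrt{2}} = \frac{4546 - 686636}{6189326 + 2 \sqrt{2}} = - \frac{682090}{6189326 + 2 \sqrt{2}}$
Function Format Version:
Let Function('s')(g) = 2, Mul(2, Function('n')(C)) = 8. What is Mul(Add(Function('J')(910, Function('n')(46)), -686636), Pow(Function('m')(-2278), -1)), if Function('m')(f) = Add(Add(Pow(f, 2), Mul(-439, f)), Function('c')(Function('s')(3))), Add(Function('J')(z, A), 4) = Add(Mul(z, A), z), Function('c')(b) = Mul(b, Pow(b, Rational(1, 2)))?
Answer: Add(Rational(-1055419342835, 9576939083567), Mul(Rational(341045, 9576939083567), Pow(2, Rational(1, 2)))) ≈ -0.11020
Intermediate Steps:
Function('n')(C) = 4 (Function('n')(C) = Mul(Rational(1, 2), 8) = 4)
Function('c')(b) = Pow(b, Rational(3, 2))
Function('J')(z, A) = Add(-4, z, Mul(A, z)) (Function('J')(z, A) = Add(-4, Add(Mul(z, A), z)) = Add(-4, Add(Mul(A, z), z)) = Add(-4, Add(z, Mul(A, z))) = Add(-4, z, Mul(A, z)))
Function('m')(f) = Add(Pow(f, 2), Mul(-439, f), Mul(2, Pow(2, Rational(1, 2)))) (Function('m')(f) = Add(Add(Pow(f, 2), Mul(-439, f)), Pow(2, Rational(3, 2))) = Add(Add(Pow(f, 2), Mul(-439, f)), Mul(2, Pow(2, Rational(1, 2)))) = Add(Pow(f, 2), Mul(-439, f), Mul(2, Pow(2, Rational(1, 2)))))
Mul(Add(Function('J')(910, Function('n')(46)), -686636), Pow(Function('m')(-2278), -1)) = Mul(Add(Add(-4, 910, Mul(4, 910)), -686636), Pow(Add(Pow(-2278, 2), Mul(-439, -2278), Mul(2, Pow(2, Rational(1, 2)))), -1)) = Mul(Add(Add(-4, 910, 3640), -686636), Pow(Add(5189284, 1000042, Mul(2, Pow(2, Rational(1, 2)))), -1)) = Mul(Add(4546, -686636), Pow(Add(6189326, Mul(2, Pow(2, Rational(1, 2)))), -1)) = Mul(-682090, Pow(Add(6189326, Mul(2, Pow(2, Rational(1, 2)))), -1))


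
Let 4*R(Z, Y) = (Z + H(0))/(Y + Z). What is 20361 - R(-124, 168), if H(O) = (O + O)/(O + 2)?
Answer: 895915/44 ≈ 20362.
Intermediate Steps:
H(O) = 2*O/(2 + O) (H(O) = (2*O)/(2 + O) = 2*O/(2 + O))
R(Z, Y) = Z/(4*(Y + Z)) (R(Z, Y) = ((Z + 2*0/(2 + 0))/(Y + Z))/4 = ((Z + 2*0/2)/(Y + Z))/4 = ((Z + 2*0*(½))/(Y + Z))/4 = ((Z + 0)/(Y + Z))/4 = (Z/(Y + Z))/4 = Z/(4*(Y + Z)))
20361 - R(-124, 168) = 20361 - (-124)/(4*(168 - 124)) = 20361 - (-124)/(4*44) = 20361 - 1*(-31/44) = 20361 + 31/44 = 895915/44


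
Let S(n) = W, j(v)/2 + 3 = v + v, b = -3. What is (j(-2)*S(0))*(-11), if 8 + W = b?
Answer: -1694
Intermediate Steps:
j(v) = -6 + 4*v (j(v) = -6 + 2*(v + v) = -6 + 2*(2*v) = -6 + 4*v)
W = -11 (W = -8 - 3 = -11)
S(n) = -11
(j(-2)*S(0))*(-11) = ((-6 + 4*(-2))*(-11))*(-11) = ((-6 - 8)*(-11))*(-11) = -14*(-11)*(-11) = 154*(-11) = -1694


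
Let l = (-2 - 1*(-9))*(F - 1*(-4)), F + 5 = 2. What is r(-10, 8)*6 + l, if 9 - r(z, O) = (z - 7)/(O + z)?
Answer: 10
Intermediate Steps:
F = -3 (F = -5 + 2 = -3)
r(z, O) = 9 - (-7 + z)/(O + z) (r(z, O) = 9 - (z - 7)/(O + z) = 9 - (-7 + z)/(O + z))
l = 7 (l = (-2 - 1*(-9))*(-3 - 1*(-4)) = (-2 + 9)*(-3 + 4) = 7*1 = 7)
r(-10, 8)*6 + l = ((7 + 8*(-10) + 9*8)/(8 - 10))*6 + 7 = ((7 - 80 + 72)/(-2))*6 + 7 = -½*(-1)*6 + 7 = (½)*6 + 7 = 3 + 7 = 10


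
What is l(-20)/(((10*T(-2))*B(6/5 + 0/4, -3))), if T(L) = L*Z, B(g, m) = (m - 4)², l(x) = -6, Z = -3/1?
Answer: -1/490 ≈ -0.0020408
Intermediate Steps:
Z = -3 (Z = -3*1 = -3)
B(g, m) = (-4 + m)²
T(L) = -3*L (T(L) = L*(-3) = -3*L)
l(-20)/(((10*T(-2))*B(6/5 + 0/4, -3))) = -6*1/(60*(-4 - 3)²) = -6/((10*6)*(-7)²) = -6/(60*49) = -6/2940 = -6*1/2940 = -1/490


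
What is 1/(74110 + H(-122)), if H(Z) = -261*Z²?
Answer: -1/3810614 ≈ -2.6242e-7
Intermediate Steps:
1/(74110 + H(-122)) = 1/(74110 - 261*(-122)²) = 1/(74110 - 261*14884) = 1/(74110 - 3884724) = 1/(-3810614) = -1/3810614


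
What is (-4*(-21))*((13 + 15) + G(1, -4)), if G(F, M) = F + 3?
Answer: 2688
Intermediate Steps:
G(F, M) = 3 + F
(-4*(-21))*((13 + 15) + G(1, -4)) = (-4*(-21))*((13 + 15) + (3 + 1)) = 84*(28 + 4) = 84*32 = 2688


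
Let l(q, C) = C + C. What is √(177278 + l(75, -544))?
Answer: √176190 ≈ 419.75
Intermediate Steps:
l(q, C) = 2*C
√(177278 + l(75, -544)) = √(177278 + 2*(-544)) = √(177278 - 1088) = √176190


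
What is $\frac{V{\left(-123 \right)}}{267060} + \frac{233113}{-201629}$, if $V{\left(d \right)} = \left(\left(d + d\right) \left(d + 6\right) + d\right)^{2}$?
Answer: $\frac{55181120367323}{17949013580} \approx 3074.3$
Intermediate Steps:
$V{\left(d \right)} = \left(d + 2 d \left(6 + d\right)\right)^{2}$ ($V{\left(d \right)} = \left(2 d \left(6 + d\right) + d\right)^{2} = \left(d + 2 d \left(6 + d\right)\right)^{2}$)
$\frac{V{\left(-123 \right)}}{267060} + \frac{233113}{-201629} = \frac{\left(-123\right)^{2} \left(13 + 2 \left(-123\right)\right)^{2}}{267060} + \frac{233113}{-201629} = 15129 \left(13 - 246\right)^{2} \cdot \frac{1}{267060} + 233113 \left(- \frac{1}{201629}\right) = 15129 \left(-233\right)^{2} \cdot \frac{1}{267060} - \frac{233113}{201629} = 15129 \cdot 54289 \cdot \frac{1}{267060} - \frac{233113}{201629} = 821338281 \cdot \frac{1}{267060} - \frac{233113}{201629} = \frac{273779427}{89020} - \frac{233113}{201629} = \frac{55181120367323}{17949013580}$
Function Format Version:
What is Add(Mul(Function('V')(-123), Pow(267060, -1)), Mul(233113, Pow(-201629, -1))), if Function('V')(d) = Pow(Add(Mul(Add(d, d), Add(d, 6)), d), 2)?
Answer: Rational(55181120367323, 17949013580) ≈ 3074.3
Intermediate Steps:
Function('V')(d) = Pow(Add(d, Mul(2, d, Add(6, d))), 2) (Function('V')(d) = Pow(Add(Mul(Mul(2, d), Add(6, d)), d), 2) = Pow(Add(Mul(2, d, Add(6, d)), d), 2) = Pow(Add(d, Mul(2, d, Add(6, d))), 2))
Add(Mul(Function('V')(-123), Pow(267060, -1)), Mul(233113, Pow(-201629, -1))) = Add(Mul(Mul(Pow(-123, 2), Pow(Add(13, Mul(2, -123)), 2)), Pow(267060, -1)), Mul(233113, Pow(-201629, -1))) = Add(Mul(Mul(15129, Pow(Add(13, -246), 2)), Rational(1, 267060)), Mul(233113, Rational(-1, 201629))) = Add(Mul(Mul(15129, Pow(-233, 2)), Rational(1, 267060)), Rational(-233113, 201629)) = Add(Mul(Mul(15129, 54289), Rational(1, 267060)), Rational(-233113, 201629)) = Add(Mul(821338281, Rational(1, 267060)), Rational(-233113, 201629)) = Add(Rational(273779427, 89020), Rational(-233113, 201629)) = Rational(55181120367323, 17949013580)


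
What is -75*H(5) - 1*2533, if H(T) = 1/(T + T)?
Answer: -5081/2 ≈ -2540.5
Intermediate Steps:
H(T) = 1/(2*T)
-75*H(5) - 1*2533 = -75/(2*5) - 1*2533 = -75/(2*5) - 2533 = -75*⅒ - 2533 = -15/2 - 2533 = -5081/2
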